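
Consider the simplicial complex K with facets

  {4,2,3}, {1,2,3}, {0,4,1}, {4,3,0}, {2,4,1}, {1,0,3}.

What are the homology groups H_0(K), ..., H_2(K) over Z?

Order the vertices as 0 < 1 < 2 < 3 < 4. Listing each simplex with vertices in this order, K has dimension 2 with simplices:

  0-simplices (5): [0], [1], [2], [3], [4]
  1-simplices (9): [0,1], [0,3], [0,4], [1,2], [1,3], [1,4], [2,3], [2,4], [3,4]
  2-simplices (6): [0,1,3], [0,1,4], [0,3,4], [1,2,3], [1,2,4], [2,3,4]

giving chain groups C_0 ≅ Z^5, C_1 ≅ Z^9, C_2 ≅ Z^6.

∂_1: C_1 → C_0 sends each edge [p,q] (with p < q) to q − p. For instance
  ∂[0,3] = [3] − [0].
The 5×9 boundary matrix has rank 4 and Smith normal form diag(1,1,1,1).

The boundary map ∂_2: C_2 → C_1 acts by ∂[p,q,r] = [q,r] − [p,r] + [p,q]. For instance
  ∂[1,2,4] = [2,4] − [1,4] + [1,2],
  ∂[0,1,4] = [1,4] − [0,4] + [0,1].
The resulting 9×6 matrix has rank 5, and its Smith normal form has invariant factors (1,1,1,1,1).

Now H_k = ker ∂_k / im ∂_{k+1}, so:

  H_0: rank C_0 − rank ∂_1 = 5 − 4 = 1, and the invariant factors of ∂_1 are all 1, so H_0 ≅ Z.
  H_1: rank ker ∂_1 − rank ∂_2 = (9 − 4) − 5 = 0, and the invariant factors of ∂_2 are all 1, so H_1 ≅ 0.
  H_2: rank ker ∂_2 − rank ∂_3 = (6 − 5) − 0 = 1, and there is no ∂_3, so H_2 ≅ Z.

As a check, the Euler characteristic is 5 − 9 + 6 = 2, which agrees with 1 − 0 + 1 = 2.

H_0 ≅ Z,  H_1 = 0,  H_2 ≅ Z.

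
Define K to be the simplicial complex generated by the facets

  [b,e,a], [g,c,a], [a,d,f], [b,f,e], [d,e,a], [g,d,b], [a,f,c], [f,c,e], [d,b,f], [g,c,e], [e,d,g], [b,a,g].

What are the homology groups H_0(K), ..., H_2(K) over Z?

H_0 = Z,  H_1 = Z_2,  H_2 = 0.

We work with the vertex ordering a < b < c < d < e < f < g. The simplices of K, each written with vertices in increasing order, are:

  0-simplices (7): a, b, c, d, e, f, g
  1-simplices (18): ab, ac, ad, ae, af, ag, bd, be, bf, bg, ce, cf, cg, de, df, dg, ef, eg
  2-simplices (12): abe, abg, acf, acg, ade, adf, bdf, bdg, bef, cef, ceg, deg

Hence C_0 ≅ Z^7, C_1 ≅ Z^18, C_2 ≅ Z^12.

The boundary map ∂_1: C_1 → C_0 maps an edge to its endpoints' difference, ∂[p,q] = q − p.
The 7×18 boundary matrix has rank 6 and Smith normal form diag(1,1,1,1,1,1).

Boundary ∂_2: C_2 → C_1 acts by ∂[p,q,r] = [q,r] − [p,r] + [p,q]. For instance
  ∂cef = ef − cf + ce,
  ∂adf = df − af + ad.
This gives a 18×12 integer matrix of rank 12; reducing to Smith normal form yields diagonal entries (1,1,1,1,1,1,1,1,1,1,1,2).

Now H_k = ker ∂_k / im ∂_{k+1}, so:

  H_0: rank C_0 − rank ∂_1 = 7 − 6 = 1, and the invariant factors of ∂_1 are all 1, so H_0 ≅ Z.
  H_1: rank ker ∂_1 − rank ∂_2 = (18 − 6) − 12 = 0, and ∂_2 has invariant factor 2 > 1, so H_1 ≅ Z_2.
  H_2: rank ker ∂_2 − rank ∂_3 = (12 − 12) − 0 = 0, and there is no ∂_3, so H_2 ≅ 0.

As a check, the Euler characteristic is 7 − 18 + 12 = 1, which agrees with 1 − 0 + 0 = 1.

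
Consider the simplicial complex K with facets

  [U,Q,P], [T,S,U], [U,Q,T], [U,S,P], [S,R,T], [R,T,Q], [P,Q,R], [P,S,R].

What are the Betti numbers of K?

b_0 = 1, b_1 = 0, b_2 = 1.

Take the total order P < Q < R < S < T < U on the vertex set. Then K (dimension 2) consists of the simplices:

  0-simplices (6): P, Q, R, S, T, U
  1-simplices (12): PQ, PR, PS, PU, QR, QT, QU, RS, RT, ST, SU, TU
  2-simplices (8): PQR, PQU, PRS, PSU, QRT, QTU, RST, STU

giving chain groups C_0 ≅ Z^6, C_1 ≅ Z^12, C_2 ≅ Z^8.

The boundary map ∂_1: C_1 → C_0 sends each edge [p,q] (with p < q) to q − p. For instance
  ∂ST = T − S.
This gives a 6×12 integer matrix of rank 5; reducing to Smith normal form yields diagonal entries (1,1,1,1,1).

Boundary ∂_2: C_2 → C_1 maps a triangle to the signed sum of its edges. For instance
  ∂PQU = QU − PU + PQ,
  ∂QTU = TU − QU + QT.
This gives a 12×8 integer matrix of rank 7; reducing to Smith normal form yields diagonal entries (1,1,1,1,1,1,1).

Reading off H_k = ker ∂_k / im ∂_{k+1}:

  H_0: rank C_0 − rank ∂_1 = 6 − 5 = 1, and the invariant factors of ∂_1 are all 1, so H_0 ≅ Z.
  H_1: rank ker ∂_1 − rank ∂_2 = (12 − 5) − 7 = 0, and the invariant factors of ∂_2 are all 1, so H_1 ≅ 0.
  H_2: rank ker ∂_2 − rank ∂_3 = (8 − 7) − 0 = 1, and there is no ∂_3, so H_2 ≅ Z.

As a check, the Euler characteristic is 6 − 12 + 8 = 2, which agrees with 1 − 0 + 1 = 2.
(K is a triangulation of the 2-sphere S^2.)

Hence the Betti numbers are b_0 = 1, b_1 = 0, b_2 = 1.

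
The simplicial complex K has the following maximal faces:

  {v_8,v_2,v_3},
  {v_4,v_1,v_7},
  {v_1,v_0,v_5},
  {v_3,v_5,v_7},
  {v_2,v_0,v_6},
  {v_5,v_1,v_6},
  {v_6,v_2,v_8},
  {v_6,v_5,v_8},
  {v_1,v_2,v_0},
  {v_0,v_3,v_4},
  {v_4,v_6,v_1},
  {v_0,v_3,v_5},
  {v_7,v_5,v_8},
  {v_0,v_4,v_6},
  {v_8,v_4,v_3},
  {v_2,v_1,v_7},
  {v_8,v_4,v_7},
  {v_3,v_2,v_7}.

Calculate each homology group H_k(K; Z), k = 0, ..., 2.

We work with the vertex ordering v_0 < v_1 < v_2 < v_3 < v_4 < v_5 < v_6 < v_7 < v_8. The simplices of K, each written with vertices in increasing order, are:

  0-simplices (9): [v_0], [v_1], [v_2], [v_3], [v_4], [v_5], [v_6], [v_7], [v_8]
  1-simplices (27): (27 of them)
  2-simplices (18): (18 of them)

Hence C_0 ≅ Z^9, C_1 ≅ Z^27, C_2 ≅ Z^18.

Boundary ∂_1: C_1 → C_0 is given by ∂[p,q] = [q] − [p].
As a 9×27 matrix over Z this has rank 8, with invariant factors (1,1,1,1,1,1,1,1).

Boundary ∂_2: C_2 → C_1 maps a triangle to the signed sum of its edges. For instance
  ∂[v_2,v_3,v_8] = [v_3,v_8] − [v_2,v_8] + [v_2,v_3],
  ∂[v_1,v_2,v_7] = [v_2,v_7] − [v_1,v_7] + [v_1,v_2].
The resulting 27×18 matrix has rank 18, and its Smith normal form has invariant factors (1,1,1,1,1,1,1,1,1,1,1,1,1,1,1,1,1,2).

Now H_k = ker ∂_k / im ∂_{k+1}, so:

  H_0: rank C_0 − rank ∂_1 = 9 − 8 = 1, and the invariant factors of ∂_1 are all 1, so H_0 ≅ Z.
  H_1: rank ker ∂_1 − rank ∂_2 = (27 − 8) − 18 = 1, and ∂_2 has invariant factor 2 > 1, so H_1 ≅ Z ⊕ Z/2.
  H_2: rank ker ∂_2 − rank ∂_3 = (18 − 18) − 0 = 0, and there is no ∂_3, so H_2 ≅ 0.

H_0 ≅ Z,  H_1 ≅ Z ⊕ Z/2,  H_2 = 0.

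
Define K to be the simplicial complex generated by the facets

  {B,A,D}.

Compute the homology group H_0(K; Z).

Fix the vertex order A < B < D and write every simplex with vertices in increasing order. Then dim K = 2 and the simplices of K are:

  0-simplices (3): A, B, D
  1-simplices (3): AB, AD, BD
  2-simplices (1): ABD

so the chain groups are C_0 ≅ Z^3, C_1 ≅ Z^3, C_2 ≅ Z^1.

The boundary map ∂_1: C_1 → C_0 maps an edge to its endpoints' difference, ∂[p,q] = q − p. For instance
  ∂BD = D − B.
The 3×3 boundary matrix has rank 2 and Smith normal form diag(1,1).

∂_2: C_2 → C_1 sends each 2-simplex [p,q,r] to [q,r] − [p,r] + [p,q]. For instance
  ∂ABD = BD − AD + AB.
This gives a 3×1 integer matrix of rank 1; reducing to Smith normal form yields diagonal entries (1).

Computing H_k = (kernel of ∂_k) / (image of ∂_{k+1}):

  H_0: rank C_0 − rank ∂_1 = 3 − 2 = 1, and the invariant factors of ∂_1 are all 1, so H_0 = Z.

(K is a triangulation of the 2-simplex.)

H_0 = Z.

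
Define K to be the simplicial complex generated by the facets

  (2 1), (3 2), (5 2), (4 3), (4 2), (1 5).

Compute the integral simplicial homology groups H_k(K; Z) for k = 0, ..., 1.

Order the vertices as 1 < 2 < 3 < 4 < 5. Listing each simplex with vertices in this order, K has dimension 1 with simplices:

  0-simplices (5): [1], [2], [3], [4], [5]
  1-simplices (6): [1,2], [1,5], [2,3], [2,4], [2,5], [3,4]

giving chain groups C_0 ≅ Z^5, C_1 ≅ Z^6.

Boundary ∂_1: C_1 → C_0 maps an edge to its endpoints' difference, ∂[p,q] = q − p. For instance
  ∂[2,5] = [5] − [2].
This gives a 5×6 integer matrix of rank 4; reducing to Smith normal form yields diagonal entries (1,1,1,1).

Now H_k = ker ∂_k / im ∂_{k+1}, so:

  H_0: rank C_0 − rank ∂_1 = 5 − 4 = 1, and the invariant factors of ∂_1 are all 1, so H_0 = Z.
  H_1: rank ker ∂_1 − rank ∂_2 = (6 − 4) − 0 = 2, and there is no ∂_2, so H_1 = Z^2.

H_0 = Z,  H_1 = Z^2.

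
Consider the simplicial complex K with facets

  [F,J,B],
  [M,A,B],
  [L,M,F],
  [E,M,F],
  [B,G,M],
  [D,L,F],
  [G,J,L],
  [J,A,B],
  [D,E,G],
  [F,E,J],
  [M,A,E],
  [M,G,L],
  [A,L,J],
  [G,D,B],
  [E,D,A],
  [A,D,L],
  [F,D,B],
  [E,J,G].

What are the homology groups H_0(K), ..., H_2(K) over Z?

Take the total order A < B < D < E < F < G < J < L < M on the vertex set. Then K (dimension 2) consists of the simplices:

  0-simplices (9): A, B, D, E, F, G, J, L, M
  1-simplices (27): AB, AD, AE, AJ, AL, AM, BD, BF, BG, BJ, BM, DE, DF, DG, DL, EF, EG, EJ, EM, FJ, FL, FM, GJ, GL, GM, JL, LM
  2-simplices (18): ABJ, ABM, ADE, ADL, AEM, AJL, BDF, BDG, BFJ, BGM, DEG, DFL, EFJ, EFM, EGJ, FLM, GJL, GLM

Hence C_0 ≅ Z^9, C_1 ≅ Z^27, C_2 ≅ Z^18.

Boundary ∂_1: C_1 → C_0 maps an edge to its endpoints' difference, ∂[p,q] = q − p.
The resulting 9×27 matrix has rank 8, and its Smith normal form has invariant factors (1,1,1,1,1,1,1,1).

The boundary map ∂_2: C_2 → C_1 acts by ∂[p,q,r] = [q,r] − [p,r] + [p,q]. For instance
  ∂GJL = JL − GL + GJ,
  ∂GLM = LM − GM + GL.
As a 27×18 matrix over Z this has rank 17, with invariant factors (1,1,1,1,1,1,1,1,1,1,1,1,1,1,1,1,1).

From H_k ≅ ker(∂_k) / im(∂_{k+1}) we obtain:

  H_0: rank C_0 − rank ∂_1 = 9 − 8 = 1, and the invariant factors of ∂_1 are all 1, so H_0 = Z.
  H_1: rank ker ∂_1 − rank ∂_2 = (27 − 8) − 17 = 2, and the invariant factors of ∂_2 are all 1, so H_1 = Z^2.
  H_2: rank ker ∂_2 − rank ∂_3 = (18 − 17) − 0 = 1, and there is no ∂_3, so H_2 = Z.

(K is a triangulation of the torus T^2.)

H_0 ≅ Z,  H_1 ≅ Z^2,  H_2 ≅ Z.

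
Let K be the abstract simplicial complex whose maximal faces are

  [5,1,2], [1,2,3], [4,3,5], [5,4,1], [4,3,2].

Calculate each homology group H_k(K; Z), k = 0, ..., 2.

H_0 ≅ Z,  H_1 ≅ Z,  H_2 = 0.

K has 5 vertices, 10 edges, 5 triangles.
rank ∂_0 = 0, rank ∂_1 = 4 ⇒ b_0 = 5 − 0 − 4 = 1; all invariant factors of ∂_1 are 1 so no torsion. So H_0 ≅ Z.
rank ∂_1 = 4, rank ∂_2 = 5 ⇒ b_1 = 10 − 4 − 5 = 1; all invariant factors of ∂_2 are 1 so no torsion. So H_1 ≅ Z.
rank ∂_2 = 5, rank ∂_3 = 0 ⇒ b_2 = 5 − 5 − 0 = 0. So H_2 ≅ 0.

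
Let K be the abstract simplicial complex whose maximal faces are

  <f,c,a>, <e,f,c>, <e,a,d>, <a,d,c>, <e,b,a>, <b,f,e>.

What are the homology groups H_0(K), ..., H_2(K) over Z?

H_0 = Z,  H_1 = Z,  H_2 = 0.

K has 6 vertices, 12 edges, 6 triangles.
rank ∂_0 = 0, rank ∂_1 = 5 ⇒ b_0 = 6 − 0 − 5 = 1; all invariant factors of ∂_1 are 1 so no torsion. So H_0 = Z.
rank ∂_1 = 5, rank ∂_2 = 6 ⇒ b_1 = 12 − 5 − 6 = 1; all invariant factors of ∂_2 are 1 so no torsion. So H_1 = Z.
rank ∂_2 = 6, rank ∂_3 = 0 ⇒ b_2 = 6 − 6 − 0 = 0. So H_2 = 0.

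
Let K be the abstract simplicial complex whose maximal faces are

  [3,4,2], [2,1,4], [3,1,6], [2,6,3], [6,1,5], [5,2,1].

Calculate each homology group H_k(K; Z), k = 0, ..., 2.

H_0 ≅ Z,  H_1 ≅ Z,  H_2 = 0.

Take the total order 1 < 2 < 3 < 4 < 5 < 6 on the vertex set. Then K (dimension 2) consists of the simplices:

  0-simplices (6): [1], [2], [3], [4], [5], [6]
  1-simplices (12): [1,2], [1,3], [1,4], [1,5], [1,6], [2,3], [2,4], [2,5], [2,6], [3,4], [3,6], [5,6]
  2-simplices (6): [1,2,4], [1,2,5], [1,3,6], [1,5,6], [2,3,4], [2,3,6]

giving chain groups C_0 ≅ Z^6, C_1 ≅ Z^12, C_2 ≅ Z^6.

Boundary ∂_1: C_1 → C_0 is given by ∂[p,q] = [q] − [p].
The resulting 6×12 matrix has rank 5, and its Smith normal form has invariant factors (1,1,1,1,1).

∂_2: C_2 → C_1 sends each 2-simplex [p,q,r] to [q,r] − [p,r] + [p,q]. For instance
  ∂[2,3,6] = [3,6] − [2,6] + [2,3],
  ∂[1,2,4] = [2,4] − [1,4] + [1,2].
The resulting 12×6 matrix has rank 6, and its Smith normal form has invariant factors (1,1,1,1,1,1).

Now H_k = ker ∂_k / im ∂_{k+1}, so:

  H_0: rank C_0 − rank ∂_1 = 6 − 5 = 1, and the invariant factors of ∂_1 are all 1, so H_0 = Z.
  H_1: rank ker ∂_1 − rank ∂_2 = (12 − 5) − 6 = 1, and the invariant factors of ∂_2 are all 1, so H_1 = Z.
  H_2: rank ker ∂_2 − rank ∂_3 = (6 − 6) − 0 = 0, and there is no ∂_3, so H_2 = 0.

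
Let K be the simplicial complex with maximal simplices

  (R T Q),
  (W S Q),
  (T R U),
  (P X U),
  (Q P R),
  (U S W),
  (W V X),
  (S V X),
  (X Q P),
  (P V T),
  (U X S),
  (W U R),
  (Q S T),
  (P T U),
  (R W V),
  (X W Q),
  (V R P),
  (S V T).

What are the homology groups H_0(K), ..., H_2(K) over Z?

H_0 = Z,  H_1 = Z ⊕ Z_2,  H_2 = 0.

We work with the vertex ordering P < Q < R < S < T < U < V < W < X. The simplices of K, each written with vertices in increasing order, are:

  0-simplices (9): P, Q, R, S, T, U, V, W, X
  1-simplices (27): PQ, PR, PT, PU, PV, PX, QR, QS, QT, QW, QX, RT, RU, RV, RW, ST, SU, SV, SW, SX, TU, TV, UW, UX, VW, VX, WX
  2-simplices (18): PQR, PQX, PRV, PTU, PTV, PUX, QRT, QST, QSW, QWX, RTU, RUW, RVW, STV, SUW, SUX, SVX, VWX

giving chain groups C_0 ≅ Z^9, C_1 ≅ Z^27, C_2 ≅ Z^18.

∂_1: C_1 → C_0 is given by ∂[p,q] = [q] − [p].
The 9×27 boundary matrix has rank 8 and Smith normal form diag(1,1,1,1,1,1,1,1).

The boundary map ∂_2: C_2 → C_1 sends each 2-simplex [p,q,r] to [q,r] − [p,r] + [p,q]. For instance
  ∂RTU = TU − RU + RT,
  ∂PTU = TU − PU + PT.
The 27×18 boundary matrix has rank 18 and Smith normal form diag(1,1,1,1,1,1,1,1,1,1,1,1,1,1,1,1,1,2).

Reading off H_k = ker ∂_k / im ∂_{k+1}:

  H_0: rank C_0 − rank ∂_1 = 9 − 8 = 1, and the invariant factors of ∂_1 are all 1, so H_0 ≅ Z.
  H_1: rank ker ∂_1 − rank ∂_2 = (27 − 8) − 18 = 1, and ∂_2 has invariant factor 2 > 1, so H_1 ≅ Z ⊕ Z_2.
  H_2: rank ker ∂_2 − rank ∂_3 = (18 − 18) − 0 = 0, and there is no ∂_3, so H_2 ≅ 0.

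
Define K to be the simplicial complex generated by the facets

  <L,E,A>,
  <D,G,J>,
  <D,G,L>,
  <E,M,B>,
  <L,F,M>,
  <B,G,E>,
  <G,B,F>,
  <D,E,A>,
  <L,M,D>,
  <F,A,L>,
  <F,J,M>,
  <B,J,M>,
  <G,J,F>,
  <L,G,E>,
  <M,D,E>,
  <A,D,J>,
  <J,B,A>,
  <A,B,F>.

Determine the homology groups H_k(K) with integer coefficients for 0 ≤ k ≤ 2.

H_0 ≅ Z,  H_1 ≅ Z × Z/2,  H_2 = 0.

Fix the vertex order A < B < D < E < F < G < J < L < M and write every simplex with vertices in increasing order. Then dim K = 2 and the simplices of K are:

  0-simplices (9): A, B, D, E, F, G, J, L, M
  1-simplices (27): AB, AD, AE, AF, AJ, AL, BE, BF, BG, BJ, BM, DE, DG, DJ, DL, DM, EG, EL, EM, FG, FJ, FL, FM, GJ, GL, JM, LM
  2-simplices (18): ABF, ABJ, ADE, ADJ, AEL, AFL, BEG, BEM, BFG, BJM, DEM, DGJ, DGL, DLM, EGL, FGJ, FJM, FLM

Hence C_0 ≅ Z^9, C_1 ≅ Z^27, C_2 ≅ Z^18.

The boundary map ∂_1: C_1 → C_0 is given by ∂[p,q] = [q] − [p]. For instance
  ∂LM = M − L.
The 9×27 boundary matrix has rank 8 and Smith normal form diag(1,1,1,1,1,1,1,1).

∂_2: C_2 → C_1 acts by ∂[p,q,r] = [q,r] − [p,r] + [p,q]. For instance
  ∂DGL = GL − DL + DG,
  ∂DGJ = GJ − DJ + DG.
The 27×18 boundary matrix has rank 18 and Smith normal form diag(1,1,1,1,1,1,1,1,1,1,1,1,1,1,1,1,1,2).

Computing H_k = (kernel of ∂_k) / (image of ∂_{k+1}):

  H_0: rank C_0 − rank ∂_1 = 9 − 8 = 1, and the invariant factors of ∂_1 are all 1, so H_0 = Z.
  H_1: rank ker ∂_1 − rank ∂_2 = (27 − 8) − 18 = 1, and ∂_2 has invariant factor 2 > 1, so H_1 = Z × Z/2.
  H_2: rank ker ∂_2 − rank ∂_3 = (18 − 18) − 0 = 0, and there is no ∂_3, so H_2 = 0.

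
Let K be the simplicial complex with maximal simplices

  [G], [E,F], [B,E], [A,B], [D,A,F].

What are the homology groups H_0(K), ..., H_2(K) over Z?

K has 6 vertices, 6 edges, 1 triangle.
rank ∂_0 = 0, rank ∂_1 = 4 ⇒ b_0 = 6 − 0 − 4 = 2; all invariant factors of ∂_1 are 1 so no torsion. So H_0 ≅ Z^2.
rank ∂_1 = 4, rank ∂_2 = 1 ⇒ b_1 = 6 − 4 − 1 = 1; all invariant factors of ∂_2 are 1 so no torsion. So H_1 ≅ Z.
rank ∂_2 = 1, rank ∂_3 = 0 ⇒ b_2 = 1 − 1 − 0 = 0. So H_2 ≅ 0.

H_0 ≅ Z^2,  H_1 ≅ Z,  H_2 = 0.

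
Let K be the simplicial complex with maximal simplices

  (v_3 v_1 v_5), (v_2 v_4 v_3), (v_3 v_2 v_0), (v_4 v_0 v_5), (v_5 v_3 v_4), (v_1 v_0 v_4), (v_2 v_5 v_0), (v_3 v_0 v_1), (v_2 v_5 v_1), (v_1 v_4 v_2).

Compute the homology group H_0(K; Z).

We work with the vertex ordering v_0 < v_1 < v_2 < v_3 < v_4 < v_5. The simplices of K, each written with vertices in increasing order, are:

  0-simplices (6): [v_0], [v_1], [v_2], [v_3], [v_4], [v_5]
  1-simplices (15): (15 of them)
  2-simplices (10): [v_0,v_1,v_3], [v_0,v_1,v_4], [v_0,v_2,v_3], [v_0,v_2,v_5], [v_0,v_4,v_5], [v_1,v_2,v_4], [v_1,v_2,v_5], [v_1,v_3,v_5], [v_2,v_3,v_4], [v_3,v_4,v_5]

so the chain groups are C_0 ≅ Z^6, C_1 ≅ Z^15, C_2 ≅ Z^10.

Boundary ∂_1: C_1 → C_0 maps an edge to its endpoints' difference, ∂[p,q] = q − p. For instance
  ∂[v_2,v_5] = [v_5] − [v_2].
The resulting 6×15 matrix has rank 5, and its Smith normal form has invariant factors (1,1,1,1,1).

Boundary ∂_2: C_2 → C_1 acts by ∂[p,q,r] = [q,r] − [p,r] + [p,q]. For instance
  ∂[v_2,v_3,v_4] = [v_3,v_4] − [v_2,v_4] + [v_2,v_3],
  ∂[v_0,v_1,v_4] = [v_1,v_4] − [v_0,v_4] + [v_0,v_1].
The resulting 15×10 matrix has rank 10, and its Smith normal form has invariant factors (1,1,1,1,1,1,1,1,1,2).

Computing H_k = (kernel of ∂_k) / (image of ∂_{k+1}):

  H_0: rank C_0 − rank ∂_1 = 6 − 5 = 1, and the invariant factors of ∂_1 are all 1, so H_0 ≅ Z.

(K is a triangulation of the real projective plane RP^2.)

H_0 ≅ Z.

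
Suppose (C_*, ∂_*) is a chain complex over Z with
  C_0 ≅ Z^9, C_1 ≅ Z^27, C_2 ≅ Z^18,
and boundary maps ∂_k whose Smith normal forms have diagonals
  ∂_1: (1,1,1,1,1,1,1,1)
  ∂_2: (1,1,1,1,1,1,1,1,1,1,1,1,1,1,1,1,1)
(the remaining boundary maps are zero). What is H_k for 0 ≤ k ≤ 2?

H_0 ≅ Z,  H_1 ≅ Z^2,  H_2 ≅ Z.

H_0: b_0 = 9 − 0 − 8 = 1; torsion from ∂_1 factors > 1: none. So H_0 ≅ Z.
H_1: b_1 = 27 − 8 − 17 = 2; torsion from ∂_2 factors > 1: none. So H_1 ≅ Z^2.
H_2: b_2 = 18 − 17 − 0 = 1; torsion from ∂_3 factors > 1: none. So H_2 ≅ Z.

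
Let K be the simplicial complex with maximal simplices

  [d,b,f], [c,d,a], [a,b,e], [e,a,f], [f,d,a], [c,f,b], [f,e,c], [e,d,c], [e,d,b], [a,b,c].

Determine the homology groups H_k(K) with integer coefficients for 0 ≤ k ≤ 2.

Order the vertices as a < b < c < d < e < f. Listing each simplex with vertices in this order, K has dimension 2 with simplices:

  0-simplices (6): a, b, c, d, e, f
  1-simplices (15): ab, ac, ad, ae, af, bc, bd, be, bf, cd, ce, cf, de, df, ef
  2-simplices (10): abc, abe, acd, adf, aef, bcf, bde, bdf, cde, cef

giving chain groups C_0 ≅ Z^6, C_1 ≅ Z^15, C_2 ≅ Z^10.

∂_1: C_1 → C_0 is given by ∂[p,q] = [q] − [p]. For instance
  ∂ef = f − e.
The 6×15 boundary matrix has rank 5 and Smith normal form diag(1,1,1,1,1).

The boundary map ∂_2: C_2 → C_1 maps a triangle to the signed sum of its edges. For instance
  ∂adf = df − af + ad,
  ∂cde = de − ce + cd.
As a 15×10 matrix over Z this has rank 10, with invariant factors (1,1,1,1,1,1,1,1,1,2).

From H_k ≅ ker(∂_k) / im(∂_{k+1}) we obtain:

  H_0: rank C_0 − rank ∂_1 = 6 − 5 = 1, and the invariant factors of ∂_1 are all 1, so H_0 = Z.
  H_1: rank ker ∂_1 − rank ∂_2 = (15 − 5) − 10 = 0, and ∂_2 has invariant factor 2 > 1, so H_1 = Z_2.
  H_2: rank ker ∂_2 − rank ∂_3 = (10 − 10) − 0 = 0, and there is no ∂_3, so H_2 = 0.

As a check, the Euler characteristic is 6 − 15 + 10 = 1, which agrees with 1 − 0 + 0 = 1.

H_0 = Z,  H_1 = Z_2,  H_2 = 0.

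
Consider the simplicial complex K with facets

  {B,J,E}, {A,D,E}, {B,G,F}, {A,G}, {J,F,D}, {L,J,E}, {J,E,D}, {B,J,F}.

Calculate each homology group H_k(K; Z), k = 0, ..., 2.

Order the vertices as A < B < D < E < F < G < J < L. Listing each simplex with vertices in this order, K has dimension 2 with simplices:

  0-simplices (8): A, B, D, E, F, G, J, L
  1-simplices (15): AD, AE, AG, BE, BF, BG, BJ, DE, DF, DJ, EJ, EL, FG, FJ, JL
  2-simplices (7): ADE, BEJ, BFG, BFJ, DEJ, DFJ, EJL

so the chain groups are C_0 ≅ Z^8, C_1 ≅ Z^15, C_2 ≅ Z^7.

The boundary map ∂_1: C_1 → C_0 sends each edge [p,q] (with p < q) to q − p.
The resulting 8×15 matrix has rank 7, and its Smith normal form has invariant factors (1,1,1,1,1,1,1).

∂_2: C_2 → C_1 sends each 2-simplex [p,q,r] to [q,r] − [p,r] + [p,q]. For instance
  ∂EJL = JL − EL + EJ,
  ∂DFJ = FJ − DJ + DF.
The resulting 15×7 matrix has rank 7, and its Smith normal form has invariant factors (1,1,1,1,1,1,1).

Computing H_k = (kernel of ∂_k) / (image of ∂_{k+1}):

  H_0: rank C_0 − rank ∂_1 = 8 − 7 = 1, and the invariant factors of ∂_1 are all 1, so H_0 = Z.
  H_1: rank ker ∂_1 − rank ∂_2 = (15 − 7) − 7 = 1, and the invariant factors of ∂_2 are all 1, so H_1 = Z.
  H_2: rank ker ∂_2 − rank ∂_3 = (7 − 7) − 0 = 0, and there is no ∂_3, so H_2 = 0.

As a check, the Euler characteristic is 8 − 15 + 7 = 0, which agrees with 1 − 1 + 0 = 0.

H_0 = Z,  H_1 = Z,  H_2 = 0.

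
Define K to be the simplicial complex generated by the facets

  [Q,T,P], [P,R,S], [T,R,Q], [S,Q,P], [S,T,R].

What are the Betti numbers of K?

Order the vertices as P < Q < R < S < T. Listing each simplex with vertices in this order, K has dimension 2 with simplices:

  0-simplices (5): P, Q, R, S, T
  1-simplices (10): PQ, PR, PS, PT, QR, QS, QT, RS, RT, ST
  2-simplices (5): PQS, PQT, PRS, QRT, RST

Hence C_0 ≅ Z^5, C_1 ≅ Z^10, C_2 ≅ Z^5.

Boundary ∂_1: C_1 → C_0 maps an edge to its endpoints' difference, ∂[p,q] = q − p.
As a 5×10 matrix over Z this has rank 4, with invariant factors (1,1,1,1).

Boundary ∂_2: C_2 → C_1 maps a triangle to the signed sum of its edges. For instance
  ∂PQS = QS − PS + PQ,
  ∂QRT = RT − QT + QR.
The resulting 10×5 matrix has rank 5, and its Smith normal form has invariant factors (1,1,1,1,1).

From H_k ≅ ker(∂_k) / im(∂_{k+1}) we obtain:

  H_0: rank C_0 − rank ∂_1 = 5 − 4 = 1, and the invariant factors of ∂_1 are all 1, so H_0 = Z.
  H_1: rank ker ∂_1 − rank ∂_2 = (10 − 4) − 5 = 1, and the invariant factors of ∂_2 are all 1, so H_1 = Z.
  H_2: rank ker ∂_2 − rank ∂_3 = (5 − 5) − 0 = 0, and there is no ∂_3, so H_2 = 0.

As a check, the Euler characteristic is 5 − 10 + 5 = 0, which agrees with 1 − 1 + 0 = 0.

Hence the Betti numbers are b_0 = 1, b_1 = 1, b_2 = 0.

b_0 = 1, b_1 = 1, b_2 = 0.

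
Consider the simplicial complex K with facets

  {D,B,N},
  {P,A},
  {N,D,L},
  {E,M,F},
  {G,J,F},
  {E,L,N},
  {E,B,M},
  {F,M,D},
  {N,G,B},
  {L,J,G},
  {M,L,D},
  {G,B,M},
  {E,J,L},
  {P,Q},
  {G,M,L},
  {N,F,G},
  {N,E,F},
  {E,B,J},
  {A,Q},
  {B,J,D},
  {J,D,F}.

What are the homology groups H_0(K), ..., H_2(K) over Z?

Take the total order A < B < D < E < F < G < J < L < M < N < P < Q on the vertex set. Then K (dimension 2) consists of the simplices:

  0-simplices (12): A, B, D, E, F, G, J, L, M, N, P, Q
  1-simplices (30): AP, AQ, BD, BE, BG, BJ, BM, BN, DF, DJ, DL, DM, DN, EF, EJ, EL, EM, EN, FG, FJ, FM, FN, GJ, GL, GM, GN, JL, LM, LN, PQ
  2-simplices (18): BDJ, BDN, BEJ, BEM, BGM, BGN, DFJ, DFM, DLM, DLN, EFM, EFN, EJL, ELN, FGJ, FGN, GJL, GLM

Hence C_0 ≅ Z^12, C_1 ≅ Z^30, C_2 ≅ Z^18.

∂_1: C_1 → C_0 sends each edge [p,q] (with p < q) to q − p. For instance
  ∂FN = N − F.
The resulting 12×30 matrix has rank 10, and its Smith normal form has invariant factors (1,1,1,1,1,1,1,1,1,1).

∂_2: C_2 → C_1 maps a triangle to the signed sum of its edges. For instance
  ∂BDN = DN − BN + BD,
  ∂EFN = FN − EN + EF.
The resulting 30×18 matrix has rank 17, and its Smith normal form has invariant factors (1,1,1,1,1,1,1,1,1,1,1,1,1,1,1,1,1).

Computing H_k = (kernel of ∂_k) / (image of ∂_{k+1}):

  H_0: rank C_0 − rank ∂_1 = 12 − 10 = 2, and the invariant factors of ∂_1 are all 1, so H_0 ≅ Z^2.
  H_1: rank ker ∂_1 − rank ∂_2 = (30 − 10) − 17 = 3, and the invariant factors of ∂_2 are all 1, so H_1 ≅ Z^3.
  H_2: rank ker ∂_2 − rank ∂_3 = (18 − 17) − 0 = 1, and there is no ∂_3, so H_2 ≅ Z.

As a check, the Euler characteristic is 12 − 30 + 18 = 0, which agrees with 2 − 3 + 1 = 0.

H_0 = Z^2,  H_1 = Z^3,  H_2 = Z.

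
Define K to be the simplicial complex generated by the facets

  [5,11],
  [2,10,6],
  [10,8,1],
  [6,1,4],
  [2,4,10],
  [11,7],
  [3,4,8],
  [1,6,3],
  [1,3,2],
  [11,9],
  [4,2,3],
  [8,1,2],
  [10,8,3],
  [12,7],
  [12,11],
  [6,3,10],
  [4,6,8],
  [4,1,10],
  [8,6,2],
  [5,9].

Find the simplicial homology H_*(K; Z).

Order the vertices as 1 < 2 < 3 < 4 < 5 < 6 < 7 < 8 < 9 < 10 < 11 < 12. Listing each simplex with vertices in this order, K has dimension 2 with simplices:

  0-simplices (12): [1], [2], [3], [4], [5], [6], [7], [8], [9], [10], [11], [12]
  1-simplices (27): (27 of them)
  2-simplices (14): [1,2,3], [1,2,8], [1,3,6], [1,4,6], [1,4,10], [1,8,10], [2,3,4], [2,4,10], [2,6,8], [2,6,10], [3,4,8], [3,6,10], [3,8,10], [4,6,8]

giving chain groups C_0 ≅ Z^12, C_1 ≅ Z^27, C_2 ≅ Z^14.

∂_1: C_1 → C_0 sends each edge [p,q] (with p < q) to q − p. For instance
  ∂[1,2] = [2] − [1].
This gives a 12×27 integer matrix of rank 10; reducing to Smith normal form yields diagonal entries (1,1,1,1,1,1,1,1,1,1).

Boundary ∂_2: C_2 → C_1 acts by ∂[p,q,r] = [q,r] − [p,r] + [p,q]. For instance
  ∂[1,4,10] = [4,10] − [1,10] + [1,4],
  ∂[1,4,6] = [4,6] − [1,6] + [1,4].
As a 27×14 matrix over Z this has rank 13, with invariant factors (1,1,1,1,1,1,1,1,1,1,1,1,1).

Reading off H_k = ker ∂_k / im ∂_{k+1}:

  H_0: rank C_0 − rank ∂_1 = 12 − 10 = 2, and the invariant factors of ∂_1 are all 1, so H_0 ≅ Z^2.
  H_1: rank ker ∂_1 − rank ∂_2 = (27 − 10) − 13 = 4, and the invariant factors of ∂_2 are all 1, so H_1 ≅ Z^4.
  H_2: rank ker ∂_2 − rank ∂_3 = (14 − 13) − 0 = 1, and there is no ∂_3, so H_2 ≅ Z.

As a check, the Euler characteristic is 12 − 27 + 14 = -1, which agrees with 2 − 4 + 1 = -1.
(K is a triangulation of the disjoint union of the torus T^2 and a wedge of 2 circles.)

H_0 = Z^2,  H_1 = Z^4,  H_2 = Z.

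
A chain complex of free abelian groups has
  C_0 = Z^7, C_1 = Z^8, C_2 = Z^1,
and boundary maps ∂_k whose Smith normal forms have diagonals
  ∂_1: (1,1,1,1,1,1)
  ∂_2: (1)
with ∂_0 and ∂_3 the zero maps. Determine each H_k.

H_0: b_0 = 7 − 0 − 6 = 1; torsion from ∂_1 factors > 1: none. So H_0 = Z.
H_1: b_1 = 8 − 6 − 1 = 1; torsion from ∂_2 factors > 1: none. So H_1 = Z.
H_2: b_2 = 1 − 1 − 0 = 0; torsion from ∂_3 factors > 1: none. So H_2 = 0.

H_0 = Z,  H_1 = Z,  H_2 = 0.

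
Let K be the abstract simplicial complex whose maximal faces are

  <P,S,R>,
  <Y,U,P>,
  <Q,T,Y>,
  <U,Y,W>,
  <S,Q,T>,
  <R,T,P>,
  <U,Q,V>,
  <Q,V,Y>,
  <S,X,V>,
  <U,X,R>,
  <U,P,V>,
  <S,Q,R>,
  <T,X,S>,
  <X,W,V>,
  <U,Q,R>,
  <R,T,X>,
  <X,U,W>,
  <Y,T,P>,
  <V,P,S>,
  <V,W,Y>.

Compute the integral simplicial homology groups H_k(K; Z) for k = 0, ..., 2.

H_0 ≅ Z,  H_1 ≅ Z ⊕ Z/2,  H_2 = 0.

We work with the vertex ordering P < Q < R < S < T < U < V < W < X < Y. The simplices of K, each written with vertices in increasing order, are:

  0-simplices (10): P, Q, R, S, T, U, V, W, X, Y
  1-simplices (30): PR, PS, PT, PU, PV, PY, QR, QS, QT, QU, QV, QY, RS, RT, RU, RX, ST, SV, SX, TX, TY, UV, UW, UX, UY, VW, VX, VY, WX, WY
  2-simplices (20): PRS, PRT, PSV, PTY, PUV, PUY, QRS, QRU, QST, QTY, QUV, QVY, RTX, RUX, STX, SVX, UWX, UWY, VWX, VWY

giving chain groups C_0 ≅ Z^10, C_1 ≅ Z^30, C_2 ≅ Z^20.

∂_1: C_1 → C_0 is given by ∂[p,q] = [q] − [p]. For instance
  ∂SV = V − S.
As a 10×30 matrix over Z this has rank 9, with invariant factors (1,1,1,1,1,1,1,1,1).

The boundary map ∂_2: C_2 → C_1 maps a triangle to the signed sum of its edges. For instance
  ∂PRT = RT − PT + PR,
  ∂QRS = RS − QS + QR.
The 30×20 boundary matrix has rank 20 and Smith normal form diag(1,1,1,1,1,1,1,1,1,1,1,1,1,1,1,1,1,1,1,2).

Now H_k = ker ∂_k / im ∂_{k+1}, so:

  H_0: rank C_0 − rank ∂_1 = 10 − 9 = 1, and the invariant factors of ∂_1 are all 1, so H_0 = Z.
  H_1: rank ker ∂_1 − rank ∂_2 = (30 − 9) − 20 = 1, and ∂_2 has invariant factor 2 > 1, so H_1 = Z ⊕ Z/2.
  H_2: rank ker ∂_2 − rank ∂_3 = (20 − 20) − 0 = 0, and there is no ∂_3, so H_2 = 0.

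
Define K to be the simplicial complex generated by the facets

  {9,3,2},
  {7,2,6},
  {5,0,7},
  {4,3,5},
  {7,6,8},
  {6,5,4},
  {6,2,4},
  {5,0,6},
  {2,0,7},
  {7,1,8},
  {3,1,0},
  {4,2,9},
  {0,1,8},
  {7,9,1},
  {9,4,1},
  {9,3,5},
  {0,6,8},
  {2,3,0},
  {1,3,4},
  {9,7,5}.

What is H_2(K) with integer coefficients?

H_2 = 0.

Order the vertices as 0 < 1 < 2 < 3 < 4 < 5 < 6 < 7 < 8 < 9. Listing each simplex with vertices in this order, K has dimension 2 with simplices:

  0-simplices (10): [0], [1], [2], [3], [4], [5], [6], [7], [8], [9]
  1-simplices (30): (30 of them)
  2-simplices (20): (20 of them)

Hence C_0 ≅ Z^10, C_1 ≅ Z^30, C_2 ≅ Z^20.

Boundary ∂_1: C_1 → C_0 sends each edge [p,q] (with p < q) to q − p. For instance
  ∂[2,3] = [3] − [2].
The 10×30 boundary matrix has rank 9 and Smith normal form diag(1,1,1,1,1,1,1,1,1).

Boundary ∂_2: C_2 → C_1 acts by ∂[p,q,r] = [q,r] − [p,r] + [p,q]. For instance
  ∂[0,2,3] = [2,3] − [0,3] + [0,2],
  ∂[1,4,9] = [4,9] − [1,9] + [1,4].
As a 30×20 matrix over Z this has rank 20, with invariant factors (1,1,1,1,1,1,1,1,1,1,1,1,1,1,1,1,1,1,1,2).

Computing H_k = (kernel of ∂_k) / (image of ∂_{k+1}):

  H_2: rank ker ∂_2 − rank ∂_3 = (20 − 20) − 0 = 0, and there is no ∂_3, so H_2 = 0.

(K is a triangulation of the Klein bottle.)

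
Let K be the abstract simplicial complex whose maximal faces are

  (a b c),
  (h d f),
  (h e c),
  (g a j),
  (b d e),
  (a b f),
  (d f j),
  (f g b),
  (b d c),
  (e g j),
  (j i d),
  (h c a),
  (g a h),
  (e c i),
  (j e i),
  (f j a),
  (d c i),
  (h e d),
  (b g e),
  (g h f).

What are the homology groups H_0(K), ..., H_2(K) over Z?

H_0 ≅ Z,  H_1 ≅ Z ⊕ Z/2Z,  H_2 = 0.

Order the vertices as a < b < c < d < e < f < g < h < i < j. Listing each simplex with vertices in this order, K has dimension 2 with simplices:

  0-simplices (10): a, b, c, d, e, f, g, h, i, j
  1-simplices (30): ab, ac, af, ag, ah, aj, bc, bd, be, bf, bg, cd, ce, ch, ci, de, df, dh, di, dj, eg, eh, ei, ej, fg, fh, fj, gh, gj, ij
  2-simplices (20): abc, abf, ach, afj, agh, agj, bcd, bde, beg, bfg, cdi, ceh, cei, deh, dfh, dfj, dij, egj, eij, fgh

giving chain groups C_0 ≅ Z^10, C_1 ≅ Z^30, C_2 ≅ Z^20.

The boundary map ∂_1: C_1 → C_0 sends each edge [p,q] (with p < q) to q − p.
This gives a 10×30 integer matrix of rank 9; reducing to Smith normal form yields diagonal entries (1,1,1,1,1,1,1,1,1).

∂_2: C_2 → C_1 maps a triangle to the signed sum of its edges. For instance
  ∂egj = gj − ej + eg,
  ∂dfh = fh − dh + df.
The 30×20 boundary matrix has rank 20 and Smith normal form diag(1,1,1,1,1,1,1,1,1,1,1,1,1,1,1,1,1,1,1,2).

Computing H_k = (kernel of ∂_k) / (image of ∂_{k+1}):

  H_0: rank C_0 − rank ∂_1 = 10 − 9 = 1, and the invariant factors of ∂_1 are all 1, so H_0 = Z.
  H_1: rank ker ∂_1 − rank ∂_2 = (30 − 9) − 20 = 1, and ∂_2 has invariant factor 2 > 1, so H_1 = Z ⊕ Z/2Z.
  H_2: rank ker ∂_2 − rank ∂_3 = (20 − 20) − 0 = 0, and there is no ∂_3, so H_2 = 0.

As a check, the Euler characteristic is 10 − 30 + 20 = 0, which agrees with 1 − 1 + 0 = 0.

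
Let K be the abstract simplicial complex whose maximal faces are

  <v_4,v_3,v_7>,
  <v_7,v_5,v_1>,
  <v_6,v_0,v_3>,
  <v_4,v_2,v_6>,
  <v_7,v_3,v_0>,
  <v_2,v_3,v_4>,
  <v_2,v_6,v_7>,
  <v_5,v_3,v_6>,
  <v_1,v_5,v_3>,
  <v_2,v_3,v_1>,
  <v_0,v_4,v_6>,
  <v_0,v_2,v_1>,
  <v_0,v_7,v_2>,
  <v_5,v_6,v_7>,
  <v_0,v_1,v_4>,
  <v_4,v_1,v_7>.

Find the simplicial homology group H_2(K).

H_2 = Z.

Order the vertices as v_0 < v_1 < v_2 < v_3 < v_4 < v_5 < v_6 < v_7. Listing each simplex with vertices in this order, K has dimension 2 with simplices:

  0-simplices (8): [v_0], [v_1], [v_2], [v_3], [v_4], [v_5], [v_6], [v_7]
  1-simplices (24): (24 of them)
  2-simplices (16): (16 of them)

giving chain groups C_0 ≅ Z^8, C_1 ≅ Z^24, C_2 ≅ Z^16.

Boundary ∂_1: C_1 → C_0 is given by ∂[p,q] = [q] − [p].
The resulting 8×24 matrix has rank 7, and its Smith normal form has invariant factors (1,1,1,1,1,1,1).

∂_2: C_2 → C_1 sends each 2-simplex [p,q,r] to [q,r] − [p,r] + [p,q]. For instance
  ∂[v_0,v_3,v_6] = [v_3,v_6] − [v_0,v_6] + [v_0,v_3],
  ∂[v_5,v_6,v_7] = [v_6,v_7] − [v_5,v_7] + [v_5,v_6].
The resulting 24×16 matrix has rank 15, and its Smith normal form has invariant factors (1,1,1,1,1,1,1,1,1,1,1,1,1,1,1).

From H_k ≅ ker(∂_k) / im(∂_{k+1}) we obtain:

  H_2: rank ker ∂_2 − rank ∂_3 = (16 − 15) − 0 = 1, and there is no ∂_3, so H_2 = Z.

(K is a triangulation of the torus T^2.)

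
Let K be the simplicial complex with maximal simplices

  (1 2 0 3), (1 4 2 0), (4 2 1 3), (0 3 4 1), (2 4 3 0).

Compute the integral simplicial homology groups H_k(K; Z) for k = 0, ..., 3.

H_0 ≅ Z,  H_1 = 0,  H_2 = 0,  H_3 ≅ Z.

We work with the vertex ordering 0 < 1 < 2 < 3 < 4. The simplices of K, each written with vertices in increasing order, are:

  0-simplices (5): [0], [1], [2], [3], [4]
  1-simplices (10): [0,1], [0,2], [0,3], [0,4], [1,2], [1,3], [1,4], [2,3], [2,4], [3,4]
  2-simplices (10): [0,1,2], [0,1,3], [0,1,4], [0,2,3], [0,2,4], [0,3,4], [1,2,3], [1,2,4], [1,3,4], [2,3,4]
  3-simplices (5): [0,1,2,3], [0,1,2,4], [0,1,3,4], [0,2,3,4], [1,2,3,4]

giving chain groups C_0 ≅ Z^5, C_1 ≅ Z^10, C_2 ≅ Z^10, C_3 ≅ Z^5.

The boundary map ∂_1: C_1 → C_0 sends each edge [p,q] (with p < q) to q − p.
The resulting 5×10 matrix has rank 4, and its Smith normal form has invariant factors (1,1,1,1).

∂_2: C_2 → C_1 sends each 2-simplex [p,q,r] to [q,r] − [p,r] + [p,q]. For instance
  ∂[0,2,3] = [2,3] − [0,3] + [0,2],
  ∂[1,2,3] = [2,3] − [1,3] + [1,2].
This gives a 10×10 integer matrix of rank 6; reducing to Smith normal form yields diagonal entries (1,1,1,1,1,1).

∂_3: C_3 → C_2 sends each 3-simplex σ to the alternating sum Σ_i (−1)^i (σ with its i-th vertex removed). For instance
  ∂[0,1,2,3] = [1,2,3] − [0,2,3] + [0,1,3] − [0,1,2],
  ∂[0,1,2,4] = [1,2,4] − [0,2,4] + [0,1,4] − [0,1,2].
As a 10×5 matrix over Z this has rank 4, with invariant factors (1,1,1,1).

Reading off H_k = ker ∂_k / im ∂_{k+1}:

  H_0: rank C_0 − rank ∂_1 = 5 − 4 = 1, and the invariant factors of ∂_1 are all 1, so H_0 = Z.
  H_1: rank ker ∂_1 − rank ∂_2 = (10 − 4) − 6 = 0, and the invariant factors of ∂_2 are all 1, so H_1 = 0.
  H_2: rank ker ∂_2 − rank ∂_3 = (10 − 6) − 4 = 0, and the invariant factors of ∂_3 are all 1, so H_2 = 0.
  H_3: rank ker ∂_3 − rank ∂_4 = (5 − 4) − 0 = 1, and there is no ∂_4, so H_3 = Z.

As a check, the Euler characteristic is 5 − 10 + 10 − 5 = 0, which agrees with 1 − 0 + 0 − 1 = 0.
(K is a triangulation of the 3-sphere S^3.)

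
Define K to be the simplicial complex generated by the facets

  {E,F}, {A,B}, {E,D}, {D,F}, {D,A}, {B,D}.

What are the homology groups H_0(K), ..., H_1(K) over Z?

K has 5 vertices, 6 edges.
rank ∂_0 = 0, rank ∂_1 = 4 ⇒ b_0 = 5 − 0 − 4 = 1; all invariant factors of ∂_1 are 1 so no torsion. So H_0 = Z.
rank ∂_1 = 4, rank ∂_2 = 0 ⇒ b_1 = 6 − 4 − 0 = 2. So H_1 = Z^2.

H_0 ≅ Z,  H_1 ≅ Z^2.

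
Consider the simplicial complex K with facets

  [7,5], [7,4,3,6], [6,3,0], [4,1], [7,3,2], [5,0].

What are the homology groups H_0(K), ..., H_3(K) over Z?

H_0 ≅ Z,  H_1 ≅ Z,  H_2 = 0,  H_3 = 0.

Take the total order 0 < 1 < 2 < 3 < 4 < 5 < 6 < 7 on the vertex set. Then K (dimension 3) consists of the simplices:

  0-simplices (8): [0], [1], [2], [3], [4], [5], [6], [7]
  1-simplices (13): [0,3], [0,5], [0,6], [1,4], [2,3], [2,7], [3,4], [3,6], [3,7], [4,6], [4,7], [5,7], [6,7]
  2-simplices (6): [0,3,6], [2,3,7], [3,4,6], [3,4,7], [3,6,7], [4,6,7]
  3-simplices (1): [3,4,6,7]

so the chain groups are C_0 ≅ Z^8, C_1 ≅ Z^13, C_2 ≅ Z^6, C_3 ≅ Z^1.

Boundary ∂_1: C_1 → C_0 maps an edge to its endpoints' difference, ∂[p,q] = q − p. For instance
  ∂[3,7] = [7] − [3].
This gives a 8×13 integer matrix of rank 7; reducing to Smith normal form yields diagonal entries (1,1,1,1,1,1,1).

The boundary map ∂_2: C_2 → C_1 maps a triangle to the signed sum of its edges. For instance
  ∂[4,6,7] = [6,7] − [4,7] + [4,6],
  ∂[3,6,7] = [6,7] − [3,7] + [3,6].
This gives a 13×6 integer matrix of rank 5; reducing to Smith normal form yields diagonal entries (1,1,1,1,1).

∂_3: C_3 → C_2 sends each 3-simplex σ to the alternating sum Σ_i (−1)^i (σ with its i-th vertex removed). For instance
  ∂[3,4,6,7] = [4,6,7] − [3,6,7] + [3,4,7] − [3,4,6].
As a 6×1 matrix over Z this has rank 1, with invariant factors (1).

Reading off H_k = ker ∂_k / im ∂_{k+1}:

  H_0: rank C_0 − rank ∂_1 = 8 − 7 = 1, and the invariant factors of ∂_1 are all 1, so H_0 = Z.
  H_1: rank ker ∂_1 − rank ∂_2 = (13 − 7) − 5 = 1, and the invariant factors of ∂_2 are all 1, so H_1 = Z.
  H_2: rank ker ∂_2 − rank ∂_3 = (6 − 5) − 1 = 0, and the invariant factors of ∂_3 are all 1, so H_2 = 0.
  H_3: rank ker ∂_3 − rank ∂_4 = (1 − 1) − 0 = 0, and there is no ∂_4, so H_3 = 0.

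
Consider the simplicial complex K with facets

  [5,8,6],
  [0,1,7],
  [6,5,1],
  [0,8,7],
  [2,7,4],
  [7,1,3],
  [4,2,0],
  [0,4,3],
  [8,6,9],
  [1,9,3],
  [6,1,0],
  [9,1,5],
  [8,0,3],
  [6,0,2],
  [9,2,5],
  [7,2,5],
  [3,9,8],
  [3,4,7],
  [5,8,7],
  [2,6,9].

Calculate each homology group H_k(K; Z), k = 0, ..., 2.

Fix the vertex order 0 < 1 < 2 < 3 < 4 < 5 < 6 < 7 < 8 < 9 and write every simplex with vertices in increasing order. Then dim K = 2 and the simplices of K are:

  0-simplices (10): [0], [1], [2], [3], [4], [5], [6], [7], [8], [9]
  1-simplices (30): (30 of them)
  2-simplices (20): (20 of them)

Hence C_0 ≅ Z^10, C_1 ≅ Z^30, C_2 ≅ Z^20.

∂_1: C_1 → C_0 maps an edge to its endpoints' difference, ∂[p,q] = q − p.
This gives a 10×30 integer matrix of rank 9; reducing to Smith normal form yields diagonal entries (1,1,1,1,1,1,1,1,1).

∂_2: C_2 → C_1 sends each 2-simplex [p,q,r] to [q,r] − [p,r] + [p,q]. For instance
  ∂[0,1,6] = [1,6] − [0,6] + [0,1],
  ∂[1,3,7] = [3,7] − [1,7] + [1,3].
The 30×20 boundary matrix has rank 20 and Smith normal form diag(1,1,1,1,1,1,1,1,1,1,1,1,1,1,1,1,1,1,1,2).

From H_k ≅ ker(∂_k) / im(∂_{k+1}) we obtain:

  H_0: rank C_0 − rank ∂_1 = 10 − 9 = 1, and the invariant factors of ∂_1 are all 1, so H_0 = Z.
  H_1: rank ker ∂_1 − rank ∂_2 = (30 − 9) − 20 = 1, and ∂_2 has invariant factor 2 > 1, so H_1 = Z ⊕ Z/2.
  H_2: rank ker ∂_2 − rank ∂_3 = (20 − 20) − 0 = 0, and there is no ∂_3, so H_2 = 0.

H_0 ≅ Z,  H_1 ≅ Z ⊕ Z/2,  H_2 = 0.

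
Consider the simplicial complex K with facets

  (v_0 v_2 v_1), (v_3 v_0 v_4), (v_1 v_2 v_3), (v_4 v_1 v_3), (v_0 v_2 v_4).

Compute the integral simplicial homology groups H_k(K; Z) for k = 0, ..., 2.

H_0 ≅ Z,  H_1 ≅ Z,  H_2 = 0.

Fix the vertex order v_0 < v_1 < v_2 < v_3 < v_4 and write every simplex with vertices in increasing order. Then dim K = 2 and the simplices of K are:

  0-simplices (5): [v_0], [v_1], [v_2], [v_3], [v_4]
  1-simplices (10): [v_0,v_1], [v_0,v_2], [v_0,v_3], [v_0,v_4], [v_1,v_2], [v_1,v_3], [v_1,v_4], [v_2,v_3], [v_2,v_4], [v_3,v_4]
  2-simplices (5): [v_0,v_1,v_2], [v_0,v_2,v_4], [v_0,v_3,v_4], [v_1,v_2,v_3], [v_1,v_3,v_4]

giving chain groups C_0 ≅ Z^5, C_1 ≅ Z^10, C_2 ≅ Z^5.

∂_1: C_1 → C_0 maps an edge to its endpoints' difference, ∂[p,q] = q − p. For instance
  ∂[v_0,v_1] = [v_1] − [v_0].
As a 5×10 matrix over Z this has rank 4, with invariant factors (1,1,1,1).

∂_2: C_2 → C_1 acts by ∂[p,q,r] = [q,r] − [p,r] + [p,q]. For instance
  ∂[v_1,v_3,v_4] = [v_3,v_4] − [v_1,v_4] + [v_1,v_3],
  ∂[v_1,v_2,v_3] = [v_2,v_3] − [v_1,v_3] + [v_1,v_2].
As a 10×5 matrix over Z this has rank 5, with invariant factors (1,1,1,1,1).

Computing H_k = (kernel of ∂_k) / (image of ∂_{k+1}):

  H_0: rank C_0 − rank ∂_1 = 5 − 4 = 1, and the invariant factors of ∂_1 are all 1, so H_0 = Z.
  H_1: rank ker ∂_1 − rank ∂_2 = (10 − 4) − 5 = 1, and the invariant factors of ∂_2 are all 1, so H_1 = Z.
  H_2: rank ker ∂_2 − rank ∂_3 = (5 − 5) − 0 = 0, and there is no ∂_3, so H_2 = 0.

(K is a triangulation of the Möbius band.)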